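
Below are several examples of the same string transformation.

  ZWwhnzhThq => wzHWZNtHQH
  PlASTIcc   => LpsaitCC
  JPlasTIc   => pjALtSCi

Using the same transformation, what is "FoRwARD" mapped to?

OfWrrad

Rule — swap each adjacent pair of characters (1↔2, 3↔4, ...), then flip the case of every letter.
"FoRwARD" → "oFwRRAD" → "OfWrrad".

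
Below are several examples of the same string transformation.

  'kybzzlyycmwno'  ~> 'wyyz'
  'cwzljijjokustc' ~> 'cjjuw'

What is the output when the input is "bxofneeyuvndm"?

The transformation: keep one character in every 3, starting at position 2 (positions 2nd, 5th, 8th, ...), then sort the characters into alphabetical order.
On "bxofneeyuvndm": the first step gives "xnyn", and the second then gives "nnxy".

nnxy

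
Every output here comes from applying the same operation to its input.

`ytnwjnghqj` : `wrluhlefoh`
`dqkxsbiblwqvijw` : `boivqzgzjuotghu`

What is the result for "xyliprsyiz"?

The transformation: shift every letter 2 places backward in the alphabet (wrapping around).
On "xyliprsyiz" that produces "vwjgnpqwgx".

vwjgnpqwgx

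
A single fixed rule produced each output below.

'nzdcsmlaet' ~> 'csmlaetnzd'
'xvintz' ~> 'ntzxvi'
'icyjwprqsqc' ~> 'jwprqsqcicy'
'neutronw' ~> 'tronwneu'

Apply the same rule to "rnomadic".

madicrno

Rule — move the first 3 characters to the end (rotate left by 3).
"rnomadic" → "madicrno".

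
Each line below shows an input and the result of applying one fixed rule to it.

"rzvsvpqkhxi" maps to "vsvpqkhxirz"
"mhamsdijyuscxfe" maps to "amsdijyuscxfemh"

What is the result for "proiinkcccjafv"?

oiinkcccjafvpr

In each case the input is transformed by: move the first 2 characters to the end (rotate left by 2).
On "proiinkcccjafv" that produces "oiinkcccjafvpr".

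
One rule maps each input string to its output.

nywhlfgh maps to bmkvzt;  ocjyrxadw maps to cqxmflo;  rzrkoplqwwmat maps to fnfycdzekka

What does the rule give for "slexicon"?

gzslwq

What's happening: delete the last 2 characters, then shift every letter 12 places backward in the alphabet (wrapping around).
Applying both steps to "slexicon": "slexic", then "gzslwq".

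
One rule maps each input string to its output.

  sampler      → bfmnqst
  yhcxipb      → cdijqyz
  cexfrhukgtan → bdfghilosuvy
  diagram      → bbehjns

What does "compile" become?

dfjmnpq

The rule is to sort the characters into alphabetical order, then shift every letter 1 place forward in the alphabet (wrapping around).
Starting from "compile": after the first operation, "ceilmop"; after the second, "dfjmnpq".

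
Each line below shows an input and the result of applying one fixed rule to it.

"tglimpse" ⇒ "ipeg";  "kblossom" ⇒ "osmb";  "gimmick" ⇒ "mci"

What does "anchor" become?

In each case the input is transformed by: keep every other character starting from the second (positions 2nd, 4th, 6th, ...), then move the first character to the end.
Starting from "anchor": after the first operation, "nhr"; after the second, "hrn".
(Check on "tglimpse": → "gipe" → "ipeg" ✓)

hrn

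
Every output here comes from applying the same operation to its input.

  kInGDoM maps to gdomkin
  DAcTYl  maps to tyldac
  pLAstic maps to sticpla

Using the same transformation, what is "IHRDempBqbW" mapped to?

dempbqbwihr

What's happening: move the first 3 characters to the end (rotate left by 3), then convert every letter to lowercase.
Working it through for "IHRDempBqbW": intermediate "DempBqbWIHR", final "dempbqbwihr".
(Check on "pLAstic": → "sticpLA" → "sticpla" ✓)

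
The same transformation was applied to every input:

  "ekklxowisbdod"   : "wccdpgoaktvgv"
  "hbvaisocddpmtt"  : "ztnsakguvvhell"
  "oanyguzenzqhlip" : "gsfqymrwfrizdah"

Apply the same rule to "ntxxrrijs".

flppjjabk

What's happening: shift every letter 8 places backward in the alphabet (wrapping around).
For "ntxxrrijs" the result is "flppjjabk".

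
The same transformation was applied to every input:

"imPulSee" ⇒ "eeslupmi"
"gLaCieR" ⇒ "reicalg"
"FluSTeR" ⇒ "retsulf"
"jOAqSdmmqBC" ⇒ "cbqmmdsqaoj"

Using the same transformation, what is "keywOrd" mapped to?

drowyek

The transformation: reverse the string, then convert every letter to lowercase.
On "keywOrd": the first step gives "drOwyek", and the second then gives "drowyek".
(Check on "FluSTeR": → "ReTSulF" → "retsulf" ✓)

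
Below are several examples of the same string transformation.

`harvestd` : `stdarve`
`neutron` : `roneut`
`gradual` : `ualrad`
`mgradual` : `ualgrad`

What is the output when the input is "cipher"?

The transformation: delete the first character, then move the last 3 characters to the front (rotate right by 3).
On "cipher": the first step gives "ipher", and the second then gives "herip".

herip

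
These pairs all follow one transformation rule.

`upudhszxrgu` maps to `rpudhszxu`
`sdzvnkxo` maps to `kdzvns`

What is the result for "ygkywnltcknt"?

kgkywnltcy

Each output is the input with this applied: delete the last 2 characters, then swap the first and last characters.
Applying both steps to "ygkywnltcknt": "ygkywnltck", then "kgkywnltcy".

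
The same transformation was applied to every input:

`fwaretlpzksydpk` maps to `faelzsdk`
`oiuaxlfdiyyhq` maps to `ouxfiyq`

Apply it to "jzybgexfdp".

jygxd

The transformation: keep every other character starting from the first (positions 1st, 3rd, 5th, ...).
So "jzybgexfdp" becomes "jygxd".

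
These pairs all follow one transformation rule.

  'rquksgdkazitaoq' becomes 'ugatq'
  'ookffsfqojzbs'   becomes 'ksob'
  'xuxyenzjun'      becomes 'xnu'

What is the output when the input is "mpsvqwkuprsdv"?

In each case the input is transformed by: keep one character in every 3, starting at position 3 (positions 3rd, 6th, 9th, ...).
So "mpsvqwkuprsdv" becomes "swpd".

swpd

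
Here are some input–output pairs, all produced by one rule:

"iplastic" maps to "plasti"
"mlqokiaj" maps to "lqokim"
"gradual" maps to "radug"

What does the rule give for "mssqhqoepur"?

ssqhqoepm

What's happening: delete the last 2 characters, then move the first character to the end.
Starting from "mssqhqoepur": after the first operation, "mssqhqoep"; after the second, "ssqhqoepm".
(Check on "iplastic": → "iplast" → "plasti" ✓)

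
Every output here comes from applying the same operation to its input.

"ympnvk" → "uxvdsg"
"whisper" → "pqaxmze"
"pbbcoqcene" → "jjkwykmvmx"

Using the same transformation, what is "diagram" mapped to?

The transformation: shift every letter 8 places forward in the alphabet (wrapping around), then move the first character to the end.
Applying that to "diagram" gives "qioziul".
(Check on "ympnvk": → "guxvds" → "uxvdsg" ✓)

qioziul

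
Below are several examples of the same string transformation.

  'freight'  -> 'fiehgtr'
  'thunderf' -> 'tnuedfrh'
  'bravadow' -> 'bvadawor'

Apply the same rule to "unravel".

In each case the input is transformed by: swap each adjacent pair of characters (1↔2, 3↔4, ...), then move the first character to the end.
For "unravel", step one produces "nuarevl"; step two turns that into "uarevln".

uarevln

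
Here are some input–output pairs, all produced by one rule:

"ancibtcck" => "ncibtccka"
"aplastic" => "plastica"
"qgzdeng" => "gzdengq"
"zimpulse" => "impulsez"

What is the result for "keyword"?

Rule — move the first character to the end.
Doing the same to "keyword": "eywordk".

eywordk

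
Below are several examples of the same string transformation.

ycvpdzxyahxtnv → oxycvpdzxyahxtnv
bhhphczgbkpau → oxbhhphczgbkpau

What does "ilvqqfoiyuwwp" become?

The transformation: prepend "ox".
On "ilvqqfoiyuwwp" that produces "oxilvqqfoiyuwwp".

oxilvqqfoiyuwwp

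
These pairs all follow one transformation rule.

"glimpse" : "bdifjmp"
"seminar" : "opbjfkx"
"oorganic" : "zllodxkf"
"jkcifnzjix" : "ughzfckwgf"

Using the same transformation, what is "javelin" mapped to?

Rule — shift every letter 3 places backward in the alphabet (wrapping around), then move the last character to the front.
For "javelin", step one produces "gxsbifk"; step two turns that into "kgxsbif".

kgxsbif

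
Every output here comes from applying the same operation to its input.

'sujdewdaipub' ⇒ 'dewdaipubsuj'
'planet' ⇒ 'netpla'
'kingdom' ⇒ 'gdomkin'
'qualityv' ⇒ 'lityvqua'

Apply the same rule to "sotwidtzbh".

The transformation: move the first 3 characters to the end (rotate left by 3).
"sotwidtzbh" → "widtzbhsot".

widtzbhsot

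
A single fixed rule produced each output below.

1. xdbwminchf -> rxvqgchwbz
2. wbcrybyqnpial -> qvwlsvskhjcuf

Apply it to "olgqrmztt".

ifaklgtnn

The transformation: shift every letter 6 places backward in the alphabet (wrapping around).
On "olgqrmztt" that produces "ifaklgtnn".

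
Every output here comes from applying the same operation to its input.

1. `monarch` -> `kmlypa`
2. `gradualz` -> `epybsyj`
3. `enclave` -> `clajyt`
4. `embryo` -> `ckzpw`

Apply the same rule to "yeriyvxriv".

wcpgwtvpg

Looking at the pairs, the operation is to delete the last character, then shift every letter 2 places backward in the alphabet (wrapping around).
Doing the same to "yeriyvxriv": "wcpgwtvpg".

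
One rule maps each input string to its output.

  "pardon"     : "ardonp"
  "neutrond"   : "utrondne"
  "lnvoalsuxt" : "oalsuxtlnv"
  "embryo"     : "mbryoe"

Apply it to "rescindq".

The rule is to move the last 2 characters to the front (rotate right by 2), then swap the front and back halves of the string.
For "rescindq", step one produces "dqrescin"; step two turns that into "scindqre".

scindqre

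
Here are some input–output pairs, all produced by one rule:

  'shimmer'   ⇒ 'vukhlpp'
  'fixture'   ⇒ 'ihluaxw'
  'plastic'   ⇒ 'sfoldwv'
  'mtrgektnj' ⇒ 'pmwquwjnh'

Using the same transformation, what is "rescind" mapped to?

ughqvlf

Looking at the pairs, the operation is to take characters alternately from the front and the back (1st, last, 2nd, 2nd-last, ...), then shift every letter 3 places forward in the alphabet (wrapping around).
On "rescind": the first step gives "rdensic", and the second then gives "ughqvlf".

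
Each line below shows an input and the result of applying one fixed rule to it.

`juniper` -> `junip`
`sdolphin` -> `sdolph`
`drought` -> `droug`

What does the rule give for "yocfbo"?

yocf

Each output is the input with this applied: delete the last 2 characters.
So "yocfbo" becomes "yocf".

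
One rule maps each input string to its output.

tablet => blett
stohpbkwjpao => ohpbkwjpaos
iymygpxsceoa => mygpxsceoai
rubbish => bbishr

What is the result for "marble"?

Each output is the input with this applied: move the first 2 characters to the end (rotate left by 2), then delete the last character.
Doing the same to "marble": "rblem".
(Check on "stohpbkwjpao": → "ohpbkwjpaost" → "ohpbkwjpaos" ✓)

rblem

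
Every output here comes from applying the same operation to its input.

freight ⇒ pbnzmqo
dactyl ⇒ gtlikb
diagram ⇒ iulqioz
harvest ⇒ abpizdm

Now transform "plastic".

The rule is to shift every letter 8 places forward in the alphabet (wrapping around), then move the last 2 characters to the front (rotate right by 2).
Applying that to "plastic" gives "qkxtiab".

qkxtiab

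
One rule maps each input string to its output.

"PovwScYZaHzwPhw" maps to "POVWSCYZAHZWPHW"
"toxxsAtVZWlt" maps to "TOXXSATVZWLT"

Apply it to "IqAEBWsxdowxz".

Rule — convert every letter to uppercase.
Applying that to "IqAEBWsxdowxz" gives "IQAEBWSXDOWXZ".

IQAEBWSXDOWXZ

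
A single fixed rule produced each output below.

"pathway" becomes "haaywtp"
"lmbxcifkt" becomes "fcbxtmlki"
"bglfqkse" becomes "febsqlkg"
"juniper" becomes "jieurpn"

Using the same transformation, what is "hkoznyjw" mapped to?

kjhzywon

The rule is to sort the characters into reverse alphabetical order, then move the last 3 characters to the front (rotate right by 3).
On "hkoznyjw": the first step gives "zywonkjh", and the second then gives "kjhzywon".
(Check on "pathway": → "ywtphaa" → "haaywtp" ✓)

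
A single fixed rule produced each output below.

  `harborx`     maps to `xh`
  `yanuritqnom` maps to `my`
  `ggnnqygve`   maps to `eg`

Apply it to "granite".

Each output is the input with this applied: move the first character to the end, then keep only the last 2 characters.
On "granite" that produces "eg".

eg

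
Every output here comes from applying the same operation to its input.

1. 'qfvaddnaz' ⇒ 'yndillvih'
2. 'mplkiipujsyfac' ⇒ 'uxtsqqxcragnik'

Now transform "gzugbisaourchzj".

What's happening: shift every letter 8 places forward in the alphabet (wrapping around).
On "gzugbisaourchzj" that produces "ohcojqaiwczkphr".

ohcojqaiwczkphr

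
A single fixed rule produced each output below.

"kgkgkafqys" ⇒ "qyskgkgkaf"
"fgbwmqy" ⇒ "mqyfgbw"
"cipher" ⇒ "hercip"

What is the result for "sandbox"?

boxsand

In each case the input is transformed by: move the last 3 characters to the front (rotate right by 3).
Doing the same to "sandbox": "boxsand".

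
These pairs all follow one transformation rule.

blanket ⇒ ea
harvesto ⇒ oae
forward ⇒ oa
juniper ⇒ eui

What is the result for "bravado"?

oaa

Looking at the pairs, the operation is to move the last 2 characters to the front (rotate right by 2), then keep only the vowels.
On "bravado": the first step gives "dobrava", and the second then gives "oaa".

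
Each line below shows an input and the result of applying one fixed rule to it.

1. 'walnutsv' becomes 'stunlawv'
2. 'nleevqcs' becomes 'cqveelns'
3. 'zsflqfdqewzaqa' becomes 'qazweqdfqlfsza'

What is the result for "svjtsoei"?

What's happening: move the last character to the front, then reverse the string.
For "svjtsoei", step one produces "isvjtsoe"; step two turns that into "eostjvsi".

eostjvsi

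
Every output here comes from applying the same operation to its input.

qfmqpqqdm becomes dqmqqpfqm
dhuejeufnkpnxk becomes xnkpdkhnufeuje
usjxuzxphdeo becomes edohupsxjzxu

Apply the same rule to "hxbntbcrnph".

In each case the input is transformed by: move the last 2 characters to the front (rotate right by 2), then take characters alternately from the front and the back (1st, last, 2nd, 2nd-last, ...).
Working it through for "hxbntbcrnph": intermediate "phhxbntbcrn", final "pnhrhcxbbtn".

pnhrhcxbbtn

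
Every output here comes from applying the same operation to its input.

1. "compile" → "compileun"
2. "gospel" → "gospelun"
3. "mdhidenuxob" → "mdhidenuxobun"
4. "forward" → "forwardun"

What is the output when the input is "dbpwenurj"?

dbpwenurjun

In each case the input is transformed by: append "un".
Applying that to "dbpwenurj" gives "dbpwenurjun".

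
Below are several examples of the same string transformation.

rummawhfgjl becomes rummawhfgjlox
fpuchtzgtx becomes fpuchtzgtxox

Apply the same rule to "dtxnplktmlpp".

Each output is the input with this applied: append "ox".
Applying that to "dtxnplktmlpp" gives "dtxnplktmlppox".

dtxnplktmlppox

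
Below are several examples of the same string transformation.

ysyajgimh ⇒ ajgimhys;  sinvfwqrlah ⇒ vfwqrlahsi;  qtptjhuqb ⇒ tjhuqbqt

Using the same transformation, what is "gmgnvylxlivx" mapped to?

The pattern: move the first 3 characters to the end (rotate left by 3), then delete the last character.
On "gmgnvylxlivx": the first step gives "nvylxlivxgmg", and the second then gives "nvylxlivxgm".

nvylxlivxgm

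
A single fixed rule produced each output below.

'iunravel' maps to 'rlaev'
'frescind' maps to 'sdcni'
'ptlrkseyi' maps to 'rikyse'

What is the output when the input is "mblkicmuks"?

The pattern: delete the first 3 characters, then take characters alternately from the front and the back (1st, last, 2nd, 2nd-last, ...).
"mblkicmuks" → "ksikcum".

ksikcum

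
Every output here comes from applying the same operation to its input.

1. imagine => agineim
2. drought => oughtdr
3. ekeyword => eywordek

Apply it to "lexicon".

xiconle

The rule is to move the first 2 characters to the end (rotate left by 2).
On "lexicon" that produces "xiconle".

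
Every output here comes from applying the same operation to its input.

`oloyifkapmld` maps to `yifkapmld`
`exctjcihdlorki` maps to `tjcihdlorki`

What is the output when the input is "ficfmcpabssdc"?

fmcpabssdc

The pattern: delete the first 3 characters.
So "ficfmcpabssdc" becomes "fmcpabssdc".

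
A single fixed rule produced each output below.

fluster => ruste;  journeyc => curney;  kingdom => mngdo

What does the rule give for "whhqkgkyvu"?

uhqkgkyv

The pattern: delete the first 2 characters, then move the last character to the front.
Starting from "whhqkgkyvu": after the first operation, "hqkgkyvu"; after the second, "uhqkgkyv".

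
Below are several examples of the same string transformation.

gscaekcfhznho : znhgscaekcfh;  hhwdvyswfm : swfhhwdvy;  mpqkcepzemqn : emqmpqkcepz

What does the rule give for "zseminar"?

What's happening: delete the last character, then move the last 3 characters to the front (rotate right by 3).
So "zseminar" becomes "inazsem".

inazsem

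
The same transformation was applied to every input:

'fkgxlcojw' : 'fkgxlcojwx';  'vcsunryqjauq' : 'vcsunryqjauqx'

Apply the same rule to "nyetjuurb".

The transformation: append "x".
So "nyetjuurb" becomes "nyetjuurbx".

nyetjuurbx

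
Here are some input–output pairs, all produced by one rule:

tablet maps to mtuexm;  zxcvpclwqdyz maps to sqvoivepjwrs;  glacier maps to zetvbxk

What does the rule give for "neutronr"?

gxnmkhgk

Looking at the pairs, the operation is to shift every letter 7 places backward in the alphabet (wrapping around).
"neutronr" → "gxnmkhgk".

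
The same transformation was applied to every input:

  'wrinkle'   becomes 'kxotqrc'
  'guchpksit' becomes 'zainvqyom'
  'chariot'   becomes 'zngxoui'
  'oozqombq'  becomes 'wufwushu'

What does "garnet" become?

zgxtkm

Rule — shift every letter 6 places forward in the alphabet (wrapping around), then swap the first and last characters.
Starting from "garnet": after the first operation, "mgxtkz"; after the second, "zgxtkm".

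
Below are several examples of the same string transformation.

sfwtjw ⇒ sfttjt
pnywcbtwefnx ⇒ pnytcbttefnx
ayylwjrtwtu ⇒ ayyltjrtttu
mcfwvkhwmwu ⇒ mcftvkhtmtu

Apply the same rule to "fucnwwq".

In each case the input is transformed by: replace every "w" with "t".
Doing the same to "fucnwwq": "fucnttq".

fucnttq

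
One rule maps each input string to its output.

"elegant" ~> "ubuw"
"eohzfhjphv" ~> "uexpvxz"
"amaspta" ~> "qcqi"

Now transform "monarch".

cedq

In each case the input is transformed by: shift every letter 10 places backward in the alphabet (wrapping around), then delete the last 3 characters.
On "monarch": the first step gives "cedqhsx", and the second then gives "cedq".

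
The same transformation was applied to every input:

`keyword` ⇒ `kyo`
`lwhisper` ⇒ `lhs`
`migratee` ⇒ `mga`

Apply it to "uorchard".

Rule — delete the last 2 characters, then keep every other character starting from the first (positions 1st, 3rd, 5th, ...).
For "uorchard", step one produces "uorcha"; step two turns that into "urh".

urh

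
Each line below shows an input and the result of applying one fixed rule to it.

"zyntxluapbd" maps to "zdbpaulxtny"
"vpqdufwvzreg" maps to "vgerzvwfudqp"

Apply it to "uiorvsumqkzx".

Looking at the pairs, the operation is to move the first character to the end, then reverse the string.
On "uiorvsumqkzx": the first step gives "iorvsumqkzxu", and the second then gives "uxzkqmusvroi".

uxzkqmusvroi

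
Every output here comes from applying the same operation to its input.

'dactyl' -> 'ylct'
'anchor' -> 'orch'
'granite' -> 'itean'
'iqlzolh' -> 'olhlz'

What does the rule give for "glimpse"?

pseim

Each output is the input with this applied: delete the first 2 characters, then move the first 2 characters to the end (rotate left by 2).
Starting from "glimpse": after the first operation, "impse"; after the second, "pseim".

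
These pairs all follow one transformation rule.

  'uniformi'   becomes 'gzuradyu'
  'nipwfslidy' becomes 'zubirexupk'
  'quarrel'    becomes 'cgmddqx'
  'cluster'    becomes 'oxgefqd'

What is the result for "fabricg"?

rmnduos

Looking at the pairs, the operation is to shift every letter 12 places forward in the alphabet (wrapping around).
For "fabricg" the result is "rmnduos".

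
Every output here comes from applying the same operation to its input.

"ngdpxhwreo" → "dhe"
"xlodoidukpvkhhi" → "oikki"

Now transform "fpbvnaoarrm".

What's happening: keep one character in every 3, starting at position 3 (positions 3rd, 6th, 9th, ...).
"fpbvnaoarrm" → "bar".

bar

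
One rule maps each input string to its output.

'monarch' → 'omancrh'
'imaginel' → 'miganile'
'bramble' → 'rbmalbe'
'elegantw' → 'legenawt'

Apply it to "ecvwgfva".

Looking at the pairs, the operation is to swap each adjacent pair of characters (1↔2, 3↔4, ...).
On "ecvwgfva" that produces "cewvfgav".

cewvfgav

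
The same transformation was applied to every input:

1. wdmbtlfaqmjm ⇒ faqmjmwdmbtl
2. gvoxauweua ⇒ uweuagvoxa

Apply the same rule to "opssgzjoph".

Looking at the pairs, the operation is to swap the front and back halves of the string.
On "opssgzjoph" that produces "zjophopssg".

zjophopssg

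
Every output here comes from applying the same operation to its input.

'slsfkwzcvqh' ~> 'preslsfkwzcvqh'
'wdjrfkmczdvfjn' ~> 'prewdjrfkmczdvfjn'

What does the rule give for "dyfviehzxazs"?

predyfviehzxazs

Each output is the input with this applied: prepend "pre".
Doing the same to "dyfviehzxazs": "predyfviehzxazs".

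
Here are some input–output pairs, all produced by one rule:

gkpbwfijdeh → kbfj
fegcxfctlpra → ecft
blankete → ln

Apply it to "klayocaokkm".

The rule is to delete the last 3 characters, then keep every other character starting from the second (positions 2nd, 4th, 6th, ...).
Working it through for "klayocaokkm": intermediate "klayocao", final "lyco".

lyco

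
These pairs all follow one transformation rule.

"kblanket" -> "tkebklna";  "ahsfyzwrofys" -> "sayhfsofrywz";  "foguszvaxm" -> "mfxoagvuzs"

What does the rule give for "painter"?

Looking at the pairs, the operation is to reverse the string, then take characters alternately from the front and the back (1st, last, 2nd, 2nd-last, ...).
For "painter", step one produces "retniap"; step two turns that into "rpeatin".

rpeatin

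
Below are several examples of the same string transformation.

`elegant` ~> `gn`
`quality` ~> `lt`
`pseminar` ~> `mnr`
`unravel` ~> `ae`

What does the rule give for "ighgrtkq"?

The rule is to delete the first 2 characters, then keep every other character starting from the second (positions 2nd, 4th, 6th, ...).
Working it through for "ighgrtkq": intermediate "hgrtkq", final "gtq".

gtq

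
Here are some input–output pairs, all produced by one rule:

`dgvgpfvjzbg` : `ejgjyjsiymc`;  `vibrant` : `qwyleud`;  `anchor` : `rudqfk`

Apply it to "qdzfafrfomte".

whtgcidiuirp

The rule is to move the last 2 characters to the front (rotate right by 2), then shift every letter 3 places forward in the alphabet (wrapping around).
Doing the same to "qdzfafrfomte": "whtgcidiuirp".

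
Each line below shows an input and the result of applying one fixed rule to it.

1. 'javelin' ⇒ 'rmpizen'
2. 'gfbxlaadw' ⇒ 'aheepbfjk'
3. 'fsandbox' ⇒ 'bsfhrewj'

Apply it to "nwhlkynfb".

fjrcoplar

Looking at the pairs, the operation is to shift every letter 4 places forward in the alphabet (wrapping around), then reverse the string.
On "nwhlkynfb": the first step gives "ralpocrjf", and the second then gives "fjrcoplar".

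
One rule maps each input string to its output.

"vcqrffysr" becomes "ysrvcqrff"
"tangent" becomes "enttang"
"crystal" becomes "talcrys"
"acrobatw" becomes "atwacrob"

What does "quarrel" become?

The transformation: move the last 3 characters to the front (rotate right by 3).
On "quarrel" that produces "relquar".

relquar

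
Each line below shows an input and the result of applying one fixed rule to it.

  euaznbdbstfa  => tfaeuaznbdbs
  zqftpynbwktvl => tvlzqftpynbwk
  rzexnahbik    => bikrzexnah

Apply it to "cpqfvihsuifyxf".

yxfcpqfvihsuif

The rule is to move the last 3 characters to the front (rotate right by 3).
On "cpqfvihsuifyxf" that produces "yxfcpqfvihsuif".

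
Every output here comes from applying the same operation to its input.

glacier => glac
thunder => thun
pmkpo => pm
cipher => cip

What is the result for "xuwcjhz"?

What's happening: delete the last 3 characters.
Applying that to "xuwcjhz" gives "xuwc".

xuwc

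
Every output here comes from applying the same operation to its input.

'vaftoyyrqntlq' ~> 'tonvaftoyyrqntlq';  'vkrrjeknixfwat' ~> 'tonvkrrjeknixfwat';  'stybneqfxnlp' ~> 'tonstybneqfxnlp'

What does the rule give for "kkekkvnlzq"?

tonkkekkvnlzq

In each case the input is transformed by: prepend "ton".
Doing the same to "kkekkvnlzq": "tonkkekkvnlzq".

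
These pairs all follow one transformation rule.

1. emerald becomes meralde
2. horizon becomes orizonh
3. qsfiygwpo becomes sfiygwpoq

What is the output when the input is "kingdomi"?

The transformation: move the first character to the end.
So "kingdomi" becomes "ingdomik".

ingdomik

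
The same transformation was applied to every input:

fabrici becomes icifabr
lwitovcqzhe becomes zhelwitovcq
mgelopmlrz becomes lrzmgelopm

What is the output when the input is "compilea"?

leacompi

Rule — move the last 3 characters to the front (rotate right by 3).
"compilea" → "leacompi".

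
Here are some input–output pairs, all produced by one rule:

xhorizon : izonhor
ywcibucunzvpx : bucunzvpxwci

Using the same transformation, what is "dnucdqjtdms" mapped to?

Each output is the input with this applied: delete the first character, then move the first 3 characters to the end (rotate left by 3).
On "dnucdqjtdms": the first step gives "nucdqjtdms", and the second then gives "dqjtdmsnuc".

dqjtdmsnuc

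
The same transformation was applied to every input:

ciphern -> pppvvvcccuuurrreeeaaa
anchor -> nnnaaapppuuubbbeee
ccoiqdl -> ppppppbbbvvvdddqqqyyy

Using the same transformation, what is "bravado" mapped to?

oooeeennniiinnnqqqbbb

The pattern: repeat every character 3 times, then shift every letter 13 places forward in the alphabet (wrapping around) — i.e. ROT13.
For "bravado", step one produces "bbbrrraaavvvaaadddooo"; step two turns that into "oooeeennniiinnnqqqbbb".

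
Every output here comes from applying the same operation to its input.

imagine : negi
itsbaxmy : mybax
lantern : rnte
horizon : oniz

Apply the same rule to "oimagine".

What's happening: delete the first 3 characters, then move the last 2 characters to the front (rotate right by 2).
Starting from "oimagine": after the first operation, "agine"; after the second, "neagi".

neagi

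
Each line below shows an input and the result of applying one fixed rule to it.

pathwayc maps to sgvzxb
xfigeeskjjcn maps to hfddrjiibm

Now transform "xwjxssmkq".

Looking at the pairs, the operation is to shift every letter 1 place backward in the alphabet (wrapping around), then delete the first 2 characters.
Working it through for "xwjxssmkq": intermediate "wviwrrljp", final "iwrrljp".

iwrrljp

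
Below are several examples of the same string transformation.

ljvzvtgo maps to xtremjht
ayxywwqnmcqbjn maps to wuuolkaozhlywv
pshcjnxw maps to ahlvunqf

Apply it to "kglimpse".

The rule is to move the first 3 characters to the end (rotate left by 3), then shift every letter 2 places backward in the alphabet (wrapping around).
"kglimpse" → "impsekgl" → "gknqciej".

gknqciej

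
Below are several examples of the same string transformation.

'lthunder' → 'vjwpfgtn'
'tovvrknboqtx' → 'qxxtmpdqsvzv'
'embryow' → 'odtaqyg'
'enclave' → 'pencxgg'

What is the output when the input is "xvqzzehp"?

xsbbgjrz

Each output is the input with this applied: shift every letter 2 places forward in the alphabet (wrapping around), then move the first character to the end.
On "xvqzzehp": the first step gives "zxsbbgjr", and the second then gives "xsbbgjrz".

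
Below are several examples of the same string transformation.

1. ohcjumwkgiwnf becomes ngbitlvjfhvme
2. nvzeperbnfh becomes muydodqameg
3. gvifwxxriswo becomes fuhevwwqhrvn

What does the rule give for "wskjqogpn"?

vrjipnfom

The rule is to shift every letter 1 place backward in the alphabet (wrapping around).
So "wskjqogpn" becomes "vrjipnfom".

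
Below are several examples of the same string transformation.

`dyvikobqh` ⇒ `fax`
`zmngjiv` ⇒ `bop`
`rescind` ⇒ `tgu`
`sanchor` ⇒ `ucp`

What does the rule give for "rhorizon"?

The pattern: shift every letter 2 places forward in the alphabet (wrapping around), then keep only the first 3 characters.
On "rhorizon" that produces "tjq".

tjq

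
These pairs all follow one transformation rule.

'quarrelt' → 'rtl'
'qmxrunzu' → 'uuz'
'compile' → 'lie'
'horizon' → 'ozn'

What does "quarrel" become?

erl

What's happening: swap each adjacent pair of characters (1↔2, 3↔4, ...), then keep only the last 3 characters.
"quarrel" → "uqraerl" → "erl".
(Check on "qmxrunzu": → "mqrxnuuz" → "uuz" ✓)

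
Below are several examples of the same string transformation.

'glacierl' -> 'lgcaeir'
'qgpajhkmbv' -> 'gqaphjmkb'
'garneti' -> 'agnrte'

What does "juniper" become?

In each case the input is transformed by: delete the last character, then swap each adjacent pair of characters (1↔2, 3↔4, ...).
For "juniper", step one produces "junipe"; step two turns that into "ujinep".

ujinep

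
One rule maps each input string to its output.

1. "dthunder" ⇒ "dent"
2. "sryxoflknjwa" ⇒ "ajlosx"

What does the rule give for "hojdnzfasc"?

Rule — sort the characters into alphabetical order, then keep every other character starting from the first (positions 1st, 3rd, 5th, ...).
Applying both steps to "hojdnzfasc": "acdfhjnosz", then "adhns".

adhns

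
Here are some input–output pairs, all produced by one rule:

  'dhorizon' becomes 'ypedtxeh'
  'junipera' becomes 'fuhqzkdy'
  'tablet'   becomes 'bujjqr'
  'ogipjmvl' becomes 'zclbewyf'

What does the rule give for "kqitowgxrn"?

mwnhdagyje

Rule — swap the front and back halves of the string, then shift every letter 10 places backward in the alphabet (wrapping around).
Starting from "kqitowgxrn": after the first operation, "wgxrnkqito"; after the second, "mwnhdagyje".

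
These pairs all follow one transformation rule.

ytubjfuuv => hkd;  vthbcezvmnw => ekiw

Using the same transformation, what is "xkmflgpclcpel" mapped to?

Rule — shift every letter 9 places forward in the alphabet (wrapping around), then keep one character in every 3, starting at position 1 (positions 1st, 4th, 7th, ...).
For "xkmflgpclcpel" the result is "goylu".
(Check on "vthbcezvmnw": → "ecqklnievwf" → "ekiw" ✓)

goylu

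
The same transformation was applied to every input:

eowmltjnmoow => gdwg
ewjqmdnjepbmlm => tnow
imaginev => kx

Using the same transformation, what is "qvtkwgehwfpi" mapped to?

dqgs

The transformation: keep one character in every 3, starting at position 3 (positions 3rd, 6th, 9th, ...), then shift every letter 10 places forward in the alphabet (wrapping around).
For "qvtkwgehwfpi", step one produces "tgwi"; step two turns that into "dqgs".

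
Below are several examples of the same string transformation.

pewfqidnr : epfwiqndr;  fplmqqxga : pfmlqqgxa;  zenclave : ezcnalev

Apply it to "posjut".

opjstu

The pattern: swap each adjacent pair of characters (1↔2, 3↔4, ...).
So "posjut" becomes "opjstu".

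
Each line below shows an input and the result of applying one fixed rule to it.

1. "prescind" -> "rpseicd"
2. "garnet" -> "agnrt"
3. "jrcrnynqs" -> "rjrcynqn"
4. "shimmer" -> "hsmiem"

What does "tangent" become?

atgnne

The transformation: swap each adjacent pair of characters (1↔2, 3↔4, ...), then delete the last character.
On "tangent": the first step gives "atgnnet", and the second then gives "atgnne".
(Check on "jrcrnynqs": → "rjrcynqns" → "rjrcynqn" ✓)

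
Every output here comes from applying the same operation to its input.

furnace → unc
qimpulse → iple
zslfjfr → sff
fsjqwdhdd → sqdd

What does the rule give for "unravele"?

Looking at the pairs, the operation is to keep every other character starting from the second (positions 2nd, 4th, 6th, ...).
So "unravele" becomes "naee".

naee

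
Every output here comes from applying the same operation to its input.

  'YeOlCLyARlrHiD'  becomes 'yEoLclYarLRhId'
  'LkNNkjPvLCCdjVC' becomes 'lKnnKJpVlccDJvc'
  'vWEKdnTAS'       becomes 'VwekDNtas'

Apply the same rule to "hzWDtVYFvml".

Each output is the input with this applied: flip the case of every letter.
On "hzWDtVYFvml" that produces "HZwdTvyfVML".

HZwdTvyfVML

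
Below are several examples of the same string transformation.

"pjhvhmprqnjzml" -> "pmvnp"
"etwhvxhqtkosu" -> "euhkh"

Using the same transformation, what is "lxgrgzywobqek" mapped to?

lkrby

Rule — keep one character in every 3, starting at position 1 (positions 1st, 4th, 7th, ...), then take characters alternately from the front and the back (1st, last, 2nd, 2nd-last, ...).
"lxgrgzywobqek" → "lrybk" → "lkrby".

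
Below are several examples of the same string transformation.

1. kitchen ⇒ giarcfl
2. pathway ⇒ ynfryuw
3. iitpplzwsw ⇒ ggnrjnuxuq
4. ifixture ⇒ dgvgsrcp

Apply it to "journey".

The rule is to shift every letter 2 places backward in the alphabet (wrapping around), then swap each adjacent pair of characters (1↔2, 3↔4, ...).
For "journey", step one produces "hmsplcw"; step two turns that into "mhpsclw".

mhpsclw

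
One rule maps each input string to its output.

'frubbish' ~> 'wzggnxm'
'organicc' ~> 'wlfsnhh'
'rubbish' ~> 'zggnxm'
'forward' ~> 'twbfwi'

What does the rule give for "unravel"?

The transformation: delete the first character, then shift every letter 5 places forward in the alphabet (wrapping around).
"unravel" → "nravel" → "swfajq".

swfajq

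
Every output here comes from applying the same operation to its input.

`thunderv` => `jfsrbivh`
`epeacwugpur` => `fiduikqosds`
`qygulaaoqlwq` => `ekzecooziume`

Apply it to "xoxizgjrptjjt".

Looking at the pairs, the operation is to reverse the string, then shift every letter 12 places backward in the alphabet (wrapping around).
On "xoxizgjrptjjt" that produces "hxxhdfxunwlcl".

hxxhdfxunwlcl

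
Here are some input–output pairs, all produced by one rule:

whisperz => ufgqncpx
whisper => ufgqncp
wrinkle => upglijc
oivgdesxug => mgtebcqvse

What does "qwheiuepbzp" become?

oufcgscnzxn

The transformation: shift every letter 2 places backward in the alphabet (wrapping around).
For "qwheiuepbzp" the result is "oufcgscnzxn".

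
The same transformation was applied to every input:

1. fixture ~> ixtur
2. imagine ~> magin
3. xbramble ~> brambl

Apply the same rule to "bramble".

What's happening: delete the first character, then delete the last character.
For "bramble", step one produces "ramble"; step two turns that into "rambl".

rambl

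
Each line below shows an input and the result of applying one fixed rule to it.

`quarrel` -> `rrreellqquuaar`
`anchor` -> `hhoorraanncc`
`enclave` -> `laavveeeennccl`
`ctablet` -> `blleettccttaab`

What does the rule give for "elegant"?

gaanntteelleeg

What's happening: double every character, then swap the front and back halves of the string.
Working it through for "elegant": intermediate "eelleeggaanntt", final "gaanntteelleeg".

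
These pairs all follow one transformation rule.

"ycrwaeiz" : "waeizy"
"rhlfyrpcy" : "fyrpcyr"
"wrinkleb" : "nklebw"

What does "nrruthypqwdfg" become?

uthypqwdfgn

Looking at the pairs, the operation is to move the first character to the end, then delete the first 2 characters.
Doing the same to "nrruthypqwdfg": "uthypqwdfgn".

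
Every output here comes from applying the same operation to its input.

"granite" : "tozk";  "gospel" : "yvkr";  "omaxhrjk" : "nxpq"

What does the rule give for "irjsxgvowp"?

The transformation: shift every letter 6 places forward in the alphabet (wrapping around), then keep only the last 4 characters.
Doing the same to "irjsxgvowp": "bucv".

bucv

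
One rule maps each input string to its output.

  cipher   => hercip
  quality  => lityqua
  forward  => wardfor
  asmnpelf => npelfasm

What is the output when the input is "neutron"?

tronneu

What's happening: move the first 3 characters to the end (rotate left by 3).
So "neutron" becomes "tronneu".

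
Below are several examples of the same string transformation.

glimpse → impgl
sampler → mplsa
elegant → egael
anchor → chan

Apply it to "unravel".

The pattern: delete the last 2 characters, then move the first 2 characters to the end (rotate left by 2).
Starting from "unravel": after the first operation, "unrav"; after the second, "ravun".

ravun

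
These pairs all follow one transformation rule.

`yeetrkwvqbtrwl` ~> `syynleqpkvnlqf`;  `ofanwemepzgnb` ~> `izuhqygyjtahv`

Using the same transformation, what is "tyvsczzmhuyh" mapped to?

nspmwttgbosb

Looking at the pairs, the operation is to shift every letter 6 places backward in the alphabet (wrapping around).
For "tyvsczzmhuyh" the result is "nspmwttgbosb".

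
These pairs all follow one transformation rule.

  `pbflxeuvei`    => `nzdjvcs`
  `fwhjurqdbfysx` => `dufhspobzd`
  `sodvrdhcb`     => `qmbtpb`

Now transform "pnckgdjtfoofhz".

Rule — delete the last 3 characters, then shift every letter 2 places backward in the alphabet (wrapping around).
"pnckgdjtfoofhz" → "pnckgdjtfoo" → "nlaiebhrdmm".

nlaiebhrdmm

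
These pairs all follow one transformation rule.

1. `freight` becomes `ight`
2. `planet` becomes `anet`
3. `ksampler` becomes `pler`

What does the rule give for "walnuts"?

In each case the input is transformed by: keep only the last 4 characters.
For "walnuts" the result is "nuts".

nuts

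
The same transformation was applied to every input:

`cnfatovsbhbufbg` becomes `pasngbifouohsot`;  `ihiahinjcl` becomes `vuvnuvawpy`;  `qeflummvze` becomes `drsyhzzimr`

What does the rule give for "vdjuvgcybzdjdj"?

iqwhitplomqwqw

The transformation: shift every letter 13 places forward in the alphabet (wrapping around) — i.e. ROT13.
Doing the same to "vdjuvgcybzdjdj": "iqwhitplomqwqw".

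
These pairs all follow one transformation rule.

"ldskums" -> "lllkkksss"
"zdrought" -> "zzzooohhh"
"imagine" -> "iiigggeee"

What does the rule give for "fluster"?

fffsssrrr

Each output is the input with this applied: keep one character in every 3, starting at position 1 (positions 1st, 4th, 7th, ...), then repeat every character 3 times.
Working it through for "fluster": intermediate "fsr", final "fffsssrrr".
(Check on "ldskums": → "lks" → "lllkkksss" ✓)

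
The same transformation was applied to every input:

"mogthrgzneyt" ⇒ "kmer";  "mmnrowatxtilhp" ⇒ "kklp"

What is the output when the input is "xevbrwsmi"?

vctz

Looking at the pairs, the operation is to shift every letter 2 places backward in the alphabet (wrapping around), then keep only the first 4 characters.
Starting from "xevbrwsmi": after the first operation, "vctzpuqkg"; after the second, "vctz".
(Check on "mogthrgzneyt": → "kmerfpexlcwr" → "kmer" ✓)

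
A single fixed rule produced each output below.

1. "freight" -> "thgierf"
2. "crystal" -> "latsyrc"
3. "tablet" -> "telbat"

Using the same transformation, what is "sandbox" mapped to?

What's happening: reverse the string.
Applying that to "sandbox" gives "xobdnas".

xobdnas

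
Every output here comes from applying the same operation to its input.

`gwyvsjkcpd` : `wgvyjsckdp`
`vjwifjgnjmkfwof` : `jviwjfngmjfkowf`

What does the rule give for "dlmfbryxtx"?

ldfmrbxyxt

Each output is the input with this applied: swap each adjacent pair of characters (1↔2, 3↔4, ...).
Applying that to "dlmfbryxtx" gives "ldfmrbxyxt".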